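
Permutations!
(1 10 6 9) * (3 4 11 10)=(1 3 4 11 10 6 9)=[0, 3, 2, 4, 11, 5, 9, 7, 8, 1, 6, 10]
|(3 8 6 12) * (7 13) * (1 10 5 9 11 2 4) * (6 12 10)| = 24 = |(1 6 10 5 9 11 2 4)(3 8 12)(7 13)|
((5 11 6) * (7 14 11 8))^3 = (5 14)(6 7)(8 11)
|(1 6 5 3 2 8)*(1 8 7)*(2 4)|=|(8)(1 6 5 3 4 2 7)|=7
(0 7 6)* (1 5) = [7, 5, 2, 3, 4, 1, 0, 6] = (0 7 6)(1 5)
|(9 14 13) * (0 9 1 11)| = 6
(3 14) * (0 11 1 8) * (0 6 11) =(1 8 6 11)(3 14) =[0, 8, 2, 14, 4, 5, 11, 7, 6, 9, 10, 1, 12, 13, 3]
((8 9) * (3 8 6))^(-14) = (3 9)(6 8)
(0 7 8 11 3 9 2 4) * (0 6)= (0 7 8 11 3 9 2 4 6)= [7, 1, 4, 9, 6, 5, 0, 8, 11, 2, 10, 3]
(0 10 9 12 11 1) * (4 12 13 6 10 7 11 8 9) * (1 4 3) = (0 7 11 4 12 8 9 13 6 10 3 1) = [7, 0, 2, 1, 12, 5, 10, 11, 9, 13, 3, 4, 8, 6]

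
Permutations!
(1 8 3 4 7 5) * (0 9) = (0 9)(1 8 3 4 7 5) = [9, 8, 2, 4, 7, 1, 6, 5, 3, 0]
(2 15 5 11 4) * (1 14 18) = [0, 14, 15, 3, 2, 11, 6, 7, 8, 9, 10, 4, 12, 13, 18, 5, 16, 17, 1] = (1 14 18)(2 15 5 11 4)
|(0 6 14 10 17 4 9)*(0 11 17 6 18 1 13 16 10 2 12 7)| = |(0 18 1 13 16 10 6 14 2 12 7)(4 9 11 17)| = 44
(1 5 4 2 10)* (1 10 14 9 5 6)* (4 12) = (1 6)(2 14 9 5 12 4) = [0, 6, 14, 3, 2, 12, 1, 7, 8, 5, 10, 11, 4, 13, 9]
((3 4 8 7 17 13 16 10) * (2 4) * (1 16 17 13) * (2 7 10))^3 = ((1 16 2 4 8 10 3 7 13 17))^3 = (1 4 3 17 2 10 13 16 8 7)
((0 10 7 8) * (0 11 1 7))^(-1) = ((0 10)(1 7 8 11))^(-1) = (0 10)(1 11 8 7)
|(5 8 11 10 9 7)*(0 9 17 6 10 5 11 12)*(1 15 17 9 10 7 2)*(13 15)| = |(0 10 9 2 1 13 15 17 6 7 11 5 8 12)| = 14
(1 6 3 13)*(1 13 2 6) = [0, 1, 6, 2, 4, 5, 3, 7, 8, 9, 10, 11, 12, 13] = (13)(2 6 3)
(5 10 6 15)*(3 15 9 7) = (3 15 5 10 6 9 7) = [0, 1, 2, 15, 4, 10, 9, 3, 8, 7, 6, 11, 12, 13, 14, 5]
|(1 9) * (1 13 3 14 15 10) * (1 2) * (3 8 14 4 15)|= |(1 9 13 8 14 3 4 15 10 2)|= 10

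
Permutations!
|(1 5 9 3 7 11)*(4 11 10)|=8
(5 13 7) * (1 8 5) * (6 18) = (1 8 5 13 7)(6 18) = [0, 8, 2, 3, 4, 13, 18, 1, 5, 9, 10, 11, 12, 7, 14, 15, 16, 17, 6]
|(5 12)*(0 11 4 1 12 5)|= |(0 11 4 1 12)|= 5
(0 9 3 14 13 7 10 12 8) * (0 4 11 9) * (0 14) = (0 14 13 7 10 12 8 4 11 9 3) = [14, 1, 2, 0, 11, 5, 6, 10, 4, 3, 12, 9, 8, 7, 13]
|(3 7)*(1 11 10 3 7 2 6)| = 6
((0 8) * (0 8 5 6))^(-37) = ((8)(0 5 6))^(-37) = (8)(0 6 5)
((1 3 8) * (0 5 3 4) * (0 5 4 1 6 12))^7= ((0 4 5 3 8 6 12))^7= (12)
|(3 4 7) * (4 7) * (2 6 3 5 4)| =6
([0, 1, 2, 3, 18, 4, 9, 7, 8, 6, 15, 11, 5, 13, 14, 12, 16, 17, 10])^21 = [0, 1, 2, 3, 15, 10, 9, 7, 8, 6, 5, 11, 18, 13, 14, 4, 16, 17, 12]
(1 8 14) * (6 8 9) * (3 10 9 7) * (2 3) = (1 7 2 3 10 9 6 8 14) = [0, 7, 3, 10, 4, 5, 8, 2, 14, 6, 9, 11, 12, 13, 1]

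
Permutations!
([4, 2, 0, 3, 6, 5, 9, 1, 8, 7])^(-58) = (0 1 9 4 2 7 6)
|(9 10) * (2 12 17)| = 6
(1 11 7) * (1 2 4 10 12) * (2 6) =[0, 11, 4, 3, 10, 5, 2, 6, 8, 9, 12, 7, 1] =(1 11 7 6 2 4 10 12)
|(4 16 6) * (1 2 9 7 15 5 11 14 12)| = 9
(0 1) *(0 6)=(0 1 6)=[1, 6, 2, 3, 4, 5, 0]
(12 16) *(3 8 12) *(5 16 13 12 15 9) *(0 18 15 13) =(0 18 15 9 5 16 3 8 13 12) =[18, 1, 2, 8, 4, 16, 6, 7, 13, 5, 10, 11, 0, 12, 14, 9, 3, 17, 15]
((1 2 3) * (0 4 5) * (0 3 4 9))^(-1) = ((0 9)(1 2 4 5 3))^(-1) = (0 9)(1 3 5 4 2)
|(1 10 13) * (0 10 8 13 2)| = |(0 10 2)(1 8 13)| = 3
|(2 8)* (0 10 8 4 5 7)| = |(0 10 8 2 4 5 7)| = 7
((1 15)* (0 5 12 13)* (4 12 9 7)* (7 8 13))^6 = (15)(0 5 9 8 13)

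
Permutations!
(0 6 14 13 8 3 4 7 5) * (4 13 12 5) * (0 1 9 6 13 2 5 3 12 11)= (0 13 8 12 3 2 5 1 9 6 14 11)(4 7)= [13, 9, 5, 2, 7, 1, 14, 4, 12, 6, 10, 0, 3, 8, 11]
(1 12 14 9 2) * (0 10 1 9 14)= [10, 12, 9, 3, 4, 5, 6, 7, 8, 2, 1, 11, 0, 13, 14]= (14)(0 10 1 12)(2 9)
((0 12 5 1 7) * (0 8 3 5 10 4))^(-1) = (0 4 10 12)(1 5 3 8 7) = ((0 12 10 4)(1 7 8 3 5))^(-1)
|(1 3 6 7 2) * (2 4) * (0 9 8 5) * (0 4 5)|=21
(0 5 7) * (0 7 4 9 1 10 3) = (0 5 4 9 1 10 3) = [5, 10, 2, 0, 9, 4, 6, 7, 8, 1, 3]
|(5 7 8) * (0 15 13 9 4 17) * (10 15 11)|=24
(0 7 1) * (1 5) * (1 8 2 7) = (0 1)(2 7 5 8) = [1, 0, 7, 3, 4, 8, 6, 5, 2]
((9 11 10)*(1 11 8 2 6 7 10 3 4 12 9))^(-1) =((1 11 3 4 12 9 8 2 6 7 10))^(-1) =(1 10 7 6 2 8 9 12 4 3 11)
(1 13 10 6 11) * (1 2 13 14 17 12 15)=(1 14 17 12 15)(2 13 10 6 11)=[0, 14, 13, 3, 4, 5, 11, 7, 8, 9, 6, 2, 15, 10, 17, 1, 16, 12]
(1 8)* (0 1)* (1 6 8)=[6, 1, 2, 3, 4, 5, 8, 7, 0]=(0 6 8)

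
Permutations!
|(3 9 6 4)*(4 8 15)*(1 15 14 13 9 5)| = 5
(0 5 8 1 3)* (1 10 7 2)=(0 5 8 10 7 2 1 3)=[5, 3, 1, 0, 4, 8, 6, 2, 10, 9, 7]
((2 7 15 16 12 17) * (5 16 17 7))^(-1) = ((2 5 16 12 7 15 17))^(-1) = (2 17 15 7 12 16 5)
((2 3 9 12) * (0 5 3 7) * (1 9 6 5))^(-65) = ((0 1 9 12 2 7)(3 6 5))^(-65) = (0 1 9 12 2 7)(3 6 5)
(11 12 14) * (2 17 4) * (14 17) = (2 14 11 12 17 4) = [0, 1, 14, 3, 2, 5, 6, 7, 8, 9, 10, 12, 17, 13, 11, 15, 16, 4]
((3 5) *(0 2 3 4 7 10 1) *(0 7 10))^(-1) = (0 7 1 10 4 5 3 2)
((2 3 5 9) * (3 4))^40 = ((2 4 3 5 9))^40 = (9)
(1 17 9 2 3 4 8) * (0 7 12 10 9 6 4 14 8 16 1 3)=[7, 17, 0, 14, 16, 5, 4, 12, 3, 2, 9, 11, 10, 13, 8, 15, 1, 6]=(0 7 12 10 9 2)(1 17 6 4 16)(3 14 8)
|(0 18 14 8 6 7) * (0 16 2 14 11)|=|(0 18 11)(2 14 8 6 7 16)|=6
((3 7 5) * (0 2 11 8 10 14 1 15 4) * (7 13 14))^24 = (0 15 14 3 7 8 2 4 1 13 5 10 11)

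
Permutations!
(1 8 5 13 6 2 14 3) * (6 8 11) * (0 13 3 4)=[13, 11, 14, 1, 0, 3, 2, 7, 5, 9, 10, 6, 12, 8, 4]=(0 13 8 5 3 1 11 6 2 14 4)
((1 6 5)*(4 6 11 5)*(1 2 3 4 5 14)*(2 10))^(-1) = ((1 11 14)(2 3 4 6 5 10))^(-1) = (1 14 11)(2 10 5 6 4 3)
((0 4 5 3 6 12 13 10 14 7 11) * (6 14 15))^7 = ((0 4 5 3 14 7 11)(6 12 13 10 15))^7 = (6 13 15 12 10)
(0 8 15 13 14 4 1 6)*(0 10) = (0 8 15 13 14 4 1 6 10) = [8, 6, 2, 3, 1, 5, 10, 7, 15, 9, 0, 11, 12, 14, 4, 13]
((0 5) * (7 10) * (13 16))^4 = (16)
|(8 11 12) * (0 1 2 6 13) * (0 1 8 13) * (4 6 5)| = |(0 8 11 12 13 1 2 5 4 6)| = 10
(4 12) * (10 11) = (4 12)(10 11) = [0, 1, 2, 3, 12, 5, 6, 7, 8, 9, 11, 10, 4]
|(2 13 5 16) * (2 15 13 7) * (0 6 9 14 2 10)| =28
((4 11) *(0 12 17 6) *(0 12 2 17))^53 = ((0 2 17 6 12)(4 11))^53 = (0 6 2 12 17)(4 11)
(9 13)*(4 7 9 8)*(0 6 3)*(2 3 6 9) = (0 9 13 8 4 7 2 3) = [9, 1, 3, 0, 7, 5, 6, 2, 4, 13, 10, 11, 12, 8]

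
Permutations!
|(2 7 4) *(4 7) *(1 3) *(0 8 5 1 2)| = |(0 8 5 1 3 2 4)| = 7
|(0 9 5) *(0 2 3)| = 5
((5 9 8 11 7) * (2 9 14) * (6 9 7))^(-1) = (2 14 5 7)(6 11 8 9)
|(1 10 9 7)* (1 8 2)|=|(1 10 9 7 8 2)|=6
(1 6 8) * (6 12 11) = [0, 12, 2, 3, 4, 5, 8, 7, 1, 9, 10, 6, 11] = (1 12 11 6 8)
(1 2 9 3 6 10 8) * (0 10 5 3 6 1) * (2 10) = [2, 10, 9, 1, 4, 3, 5, 7, 0, 6, 8] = (0 2 9 6 5 3 1 10 8)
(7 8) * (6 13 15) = (6 13 15)(7 8) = [0, 1, 2, 3, 4, 5, 13, 8, 7, 9, 10, 11, 12, 15, 14, 6]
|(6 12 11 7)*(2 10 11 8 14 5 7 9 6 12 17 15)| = 35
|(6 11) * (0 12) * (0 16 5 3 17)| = 6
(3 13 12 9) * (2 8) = (2 8)(3 13 12 9) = [0, 1, 8, 13, 4, 5, 6, 7, 2, 3, 10, 11, 9, 12]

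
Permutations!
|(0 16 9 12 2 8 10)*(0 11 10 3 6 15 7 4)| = |(0 16 9 12 2 8 3 6 15 7 4)(10 11)| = 22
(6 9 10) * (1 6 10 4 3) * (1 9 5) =(10)(1 6 5)(3 9 4) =[0, 6, 2, 9, 3, 1, 5, 7, 8, 4, 10]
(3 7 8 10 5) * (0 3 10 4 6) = (0 3 7 8 4 6)(5 10) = [3, 1, 2, 7, 6, 10, 0, 8, 4, 9, 5]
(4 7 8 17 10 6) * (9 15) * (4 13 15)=[0, 1, 2, 3, 7, 5, 13, 8, 17, 4, 6, 11, 12, 15, 14, 9, 16, 10]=(4 7 8 17 10 6 13 15 9)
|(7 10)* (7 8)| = |(7 10 8)| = 3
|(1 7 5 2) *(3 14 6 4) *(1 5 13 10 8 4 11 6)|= |(1 7 13 10 8 4 3 14)(2 5)(6 11)|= 8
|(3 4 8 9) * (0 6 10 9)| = |(0 6 10 9 3 4 8)| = 7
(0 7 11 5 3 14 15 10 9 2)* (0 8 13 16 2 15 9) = (0 7 11 5 3 14 9 15 10)(2 8 13 16) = [7, 1, 8, 14, 4, 3, 6, 11, 13, 15, 0, 5, 12, 16, 9, 10, 2]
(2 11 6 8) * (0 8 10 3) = (0 8 2 11 6 10 3) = [8, 1, 11, 0, 4, 5, 10, 7, 2, 9, 3, 6]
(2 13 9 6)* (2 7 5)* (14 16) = (2 13 9 6 7 5)(14 16) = [0, 1, 13, 3, 4, 2, 7, 5, 8, 6, 10, 11, 12, 9, 16, 15, 14]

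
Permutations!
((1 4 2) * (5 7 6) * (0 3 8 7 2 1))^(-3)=(0 6 3 5 8 2 7)(1 4)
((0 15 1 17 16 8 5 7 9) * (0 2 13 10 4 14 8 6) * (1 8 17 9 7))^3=(0 5 2 4 16 15 1 13 14 6 8 9 10 17)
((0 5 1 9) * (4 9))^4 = (0 9 4 1 5)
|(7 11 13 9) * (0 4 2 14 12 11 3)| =10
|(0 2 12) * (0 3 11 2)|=4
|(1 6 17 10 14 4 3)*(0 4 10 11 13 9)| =|(0 4 3 1 6 17 11 13 9)(10 14)| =18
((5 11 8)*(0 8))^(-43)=(0 8 5 11)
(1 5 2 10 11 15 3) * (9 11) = (1 5 2 10 9 11 15 3) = [0, 5, 10, 1, 4, 2, 6, 7, 8, 11, 9, 15, 12, 13, 14, 3]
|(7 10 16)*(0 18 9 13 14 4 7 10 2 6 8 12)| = 22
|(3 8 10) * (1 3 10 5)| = |(10)(1 3 8 5)| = 4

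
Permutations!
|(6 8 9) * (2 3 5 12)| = 12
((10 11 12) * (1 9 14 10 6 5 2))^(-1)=(1 2 5 6 12 11 10 14 9)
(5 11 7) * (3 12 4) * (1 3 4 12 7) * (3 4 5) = (12)(1 4 5 11)(3 7) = [0, 4, 2, 7, 5, 11, 6, 3, 8, 9, 10, 1, 12]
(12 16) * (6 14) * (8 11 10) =(6 14)(8 11 10)(12 16) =[0, 1, 2, 3, 4, 5, 14, 7, 11, 9, 8, 10, 16, 13, 6, 15, 12]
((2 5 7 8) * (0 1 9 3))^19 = (0 3 9 1)(2 8 7 5)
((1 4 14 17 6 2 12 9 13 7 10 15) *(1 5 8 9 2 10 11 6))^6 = (1 14)(4 17)(5 6 13)(7 8 10)(9 15 11)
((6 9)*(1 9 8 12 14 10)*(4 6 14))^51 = ((1 9 14 10)(4 6 8 12))^51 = (1 10 14 9)(4 12 8 6)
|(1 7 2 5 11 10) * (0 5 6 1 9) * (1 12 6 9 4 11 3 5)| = 30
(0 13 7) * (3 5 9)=(0 13 7)(3 5 9)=[13, 1, 2, 5, 4, 9, 6, 0, 8, 3, 10, 11, 12, 7]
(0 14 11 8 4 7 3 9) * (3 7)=(0 14 11 8 4 3 9)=[14, 1, 2, 9, 3, 5, 6, 7, 4, 0, 10, 8, 12, 13, 11]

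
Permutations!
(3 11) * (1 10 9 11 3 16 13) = (1 10 9 11 16 13) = [0, 10, 2, 3, 4, 5, 6, 7, 8, 11, 9, 16, 12, 1, 14, 15, 13]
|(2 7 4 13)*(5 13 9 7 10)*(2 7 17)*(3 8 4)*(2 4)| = 21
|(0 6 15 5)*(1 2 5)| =|(0 6 15 1 2 5)| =6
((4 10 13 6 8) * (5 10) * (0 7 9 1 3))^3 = (0 1 7 3 9)(4 13)(5 6)(8 10)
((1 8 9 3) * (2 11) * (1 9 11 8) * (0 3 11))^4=((0 3 9 11 2 8))^4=(0 2 9)(3 8 11)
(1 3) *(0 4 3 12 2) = (0 4 3 1 12 2) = [4, 12, 0, 1, 3, 5, 6, 7, 8, 9, 10, 11, 2]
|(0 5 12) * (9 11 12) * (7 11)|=6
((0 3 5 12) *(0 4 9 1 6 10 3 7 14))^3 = ((0 7 14)(1 6 10 3 5 12 4 9))^3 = (14)(1 3 4 6 5 9 10 12)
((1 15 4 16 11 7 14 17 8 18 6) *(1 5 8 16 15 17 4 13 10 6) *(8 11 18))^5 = ((1 17 16 18)(4 15 13 10 6 5 11 7 14))^5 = (1 17 16 18)(4 5 15 11 13 7 10 14 6)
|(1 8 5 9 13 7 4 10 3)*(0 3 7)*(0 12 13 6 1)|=30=|(0 3)(1 8 5 9 6)(4 10 7)(12 13)|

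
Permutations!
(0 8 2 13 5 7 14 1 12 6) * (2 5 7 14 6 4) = (0 8 5 14 1 12 4 2 13 7 6) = [8, 12, 13, 3, 2, 14, 0, 6, 5, 9, 10, 11, 4, 7, 1]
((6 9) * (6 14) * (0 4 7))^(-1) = ((0 4 7)(6 9 14))^(-1) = (0 7 4)(6 14 9)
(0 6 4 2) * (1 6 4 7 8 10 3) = (0 4 2)(1 6 7 8 10 3) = [4, 6, 0, 1, 2, 5, 7, 8, 10, 9, 3]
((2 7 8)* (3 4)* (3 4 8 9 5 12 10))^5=((2 7 9 5 12 10 3 8))^5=(2 10 9 8 12 7 3 5)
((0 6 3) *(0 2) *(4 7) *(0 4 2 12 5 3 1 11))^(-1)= (0 11 1 6)(2 7 4)(3 5 12)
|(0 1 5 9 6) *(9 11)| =|(0 1 5 11 9 6)| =6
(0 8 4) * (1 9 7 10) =[8, 9, 2, 3, 0, 5, 6, 10, 4, 7, 1] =(0 8 4)(1 9 7 10)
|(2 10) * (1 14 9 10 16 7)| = |(1 14 9 10 2 16 7)| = 7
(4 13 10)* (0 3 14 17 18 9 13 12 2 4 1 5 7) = (0 3 14 17 18 9 13 10 1 5 7)(2 4 12) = [3, 5, 4, 14, 12, 7, 6, 0, 8, 13, 1, 11, 2, 10, 17, 15, 16, 18, 9]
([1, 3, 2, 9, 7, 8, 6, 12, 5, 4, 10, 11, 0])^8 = [1, 3, 2, 9, 7, 5, 6, 12, 8, 4, 10, 11, 0]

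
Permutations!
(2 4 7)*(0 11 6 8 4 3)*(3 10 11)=[3, 1, 10, 0, 7, 5, 8, 2, 4, 9, 11, 6]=(0 3)(2 10 11 6 8 4 7)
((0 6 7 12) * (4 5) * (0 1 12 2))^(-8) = ((0 6 7 2)(1 12)(4 5))^(-8) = (12)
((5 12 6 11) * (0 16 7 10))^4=((0 16 7 10)(5 12 6 11))^4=(16)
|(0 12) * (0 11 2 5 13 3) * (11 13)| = |(0 12 13 3)(2 5 11)| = 12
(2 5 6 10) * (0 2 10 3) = (10)(0 2 5 6 3) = [2, 1, 5, 0, 4, 6, 3, 7, 8, 9, 10]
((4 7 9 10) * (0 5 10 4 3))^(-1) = (0 3 10 5)(4 9 7)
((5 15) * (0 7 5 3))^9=(0 3 15 5 7)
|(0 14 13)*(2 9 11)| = |(0 14 13)(2 9 11)| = 3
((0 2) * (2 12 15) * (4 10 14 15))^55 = (0 2 15 14 10 4 12)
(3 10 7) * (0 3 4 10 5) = (0 3 5)(4 10 7) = [3, 1, 2, 5, 10, 0, 6, 4, 8, 9, 7]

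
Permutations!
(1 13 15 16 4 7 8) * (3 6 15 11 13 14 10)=(1 14 10 3 6 15 16 4 7 8)(11 13)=[0, 14, 2, 6, 7, 5, 15, 8, 1, 9, 3, 13, 12, 11, 10, 16, 4]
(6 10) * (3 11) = [0, 1, 2, 11, 4, 5, 10, 7, 8, 9, 6, 3] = (3 11)(6 10)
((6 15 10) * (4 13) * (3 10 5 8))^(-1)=((3 10 6 15 5 8)(4 13))^(-1)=(3 8 5 15 6 10)(4 13)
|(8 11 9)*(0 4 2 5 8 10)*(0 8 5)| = 12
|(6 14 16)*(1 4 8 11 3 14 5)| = 9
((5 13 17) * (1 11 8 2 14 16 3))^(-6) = (17)(1 11 8 2 14 16 3)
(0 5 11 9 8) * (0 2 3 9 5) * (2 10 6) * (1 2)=[0, 2, 3, 9, 4, 11, 1, 7, 10, 8, 6, 5]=(1 2 3 9 8 10 6)(5 11)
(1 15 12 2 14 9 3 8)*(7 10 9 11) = (1 15 12 2 14 11 7 10 9 3 8) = [0, 15, 14, 8, 4, 5, 6, 10, 1, 3, 9, 7, 2, 13, 11, 12]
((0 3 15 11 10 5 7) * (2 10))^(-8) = ((0 3 15 11 2 10 5 7))^(-8) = (15)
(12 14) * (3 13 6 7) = (3 13 6 7)(12 14) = [0, 1, 2, 13, 4, 5, 7, 3, 8, 9, 10, 11, 14, 6, 12]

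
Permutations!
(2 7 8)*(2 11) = (2 7 8 11) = [0, 1, 7, 3, 4, 5, 6, 8, 11, 9, 10, 2]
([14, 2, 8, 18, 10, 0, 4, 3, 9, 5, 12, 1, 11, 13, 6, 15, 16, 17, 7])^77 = (0 12 9 4 2 14 11 5 10 8 6 1)(3 7 18)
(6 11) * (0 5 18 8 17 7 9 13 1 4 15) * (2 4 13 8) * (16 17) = [5, 13, 4, 3, 15, 18, 11, 9, 16, 8, 10, 6, 12, 1, 14, 0, 17, 7, 2] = (0 5 18 2 4 15)(1 13)(6 11)(7 9 8 16 17)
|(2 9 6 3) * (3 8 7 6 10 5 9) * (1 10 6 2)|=9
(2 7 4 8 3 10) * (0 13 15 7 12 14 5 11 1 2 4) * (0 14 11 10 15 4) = [13, 2, 12, 15, 8, 10, 6, 14, 3, 9, 0, 1, 11, 4, 5, 7] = (0 13 4 8 3 15 7 14 5 10)(1 2 12 11)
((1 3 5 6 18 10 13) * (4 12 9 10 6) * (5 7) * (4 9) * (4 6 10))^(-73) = ((1 3 7 5 9 4 12 6 18 10 13))^(-73) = (1 9 18 3 4 10 7 12 13 5 6)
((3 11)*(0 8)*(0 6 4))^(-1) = ((0 8 6 4)(3 11))^(-1) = (0 4 6 8)(3 11)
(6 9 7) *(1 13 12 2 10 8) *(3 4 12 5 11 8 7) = (1 13 5 11 8)(2 10 7 6 9 3 4 12) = [0, 13, 10, 4, 12, 11, 9, 6, 1, 3, 7, 8, 2, 5]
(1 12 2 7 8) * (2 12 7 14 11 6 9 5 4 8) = (1 7 2 14 11 6 9 5 4 8) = [0, 7, 14, 3, 8, 4, 9, 2, 1, 5, 10, 6, 12, 13, 11]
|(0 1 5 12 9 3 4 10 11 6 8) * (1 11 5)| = |(0 11 6 8)(3 4 10 5 12 9)| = 12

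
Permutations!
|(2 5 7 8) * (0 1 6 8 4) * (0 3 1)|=|(1 6 8 2 5 7 4 3)|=8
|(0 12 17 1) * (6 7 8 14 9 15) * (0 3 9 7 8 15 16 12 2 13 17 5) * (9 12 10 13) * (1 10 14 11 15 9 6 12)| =|(0 2 6 8 11 15 12 5)(1 3)(7 9 16 14)(10 13 17)| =24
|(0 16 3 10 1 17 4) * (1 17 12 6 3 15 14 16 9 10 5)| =15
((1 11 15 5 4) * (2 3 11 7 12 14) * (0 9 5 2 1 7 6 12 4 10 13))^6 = ((0 9 5 10 13)(1 6 12 14)(2 3 11 15)(4 7))^6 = (0 9 5 10 13)(1 12)(2 11)(3 15)(6 14)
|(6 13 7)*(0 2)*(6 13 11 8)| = |(0 2)(6 11 8)(7 13)| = 6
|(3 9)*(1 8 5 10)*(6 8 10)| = |(1 10)(3 9)(5 6 8)| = 6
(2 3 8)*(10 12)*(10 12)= [0, 1, 3, 8, 4, 5, 6, 7, 2, 9, 10, 11, 12]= (12)(2 3 8)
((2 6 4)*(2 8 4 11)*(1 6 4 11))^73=((1 6)(2 4 8 11))^73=(1 6)(2 4 8 11)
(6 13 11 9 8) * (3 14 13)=[0, 1, 2, 14, 4, 5, 3, 7, 6, 8, 10, 9, 12, 11, 13]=(3 14 13 11 9 8 6)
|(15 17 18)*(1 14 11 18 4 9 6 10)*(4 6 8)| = |(1 14 11 18 15 17 6 10)(4 9 8)| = 24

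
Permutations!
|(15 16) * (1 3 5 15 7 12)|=7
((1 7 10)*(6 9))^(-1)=(1 10 7)(6 9)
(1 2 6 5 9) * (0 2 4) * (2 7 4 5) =(0 7 4)(1 5 9)(2 6) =[7, 5, 6, 3, 0, 9, 2, 4, 8, 1]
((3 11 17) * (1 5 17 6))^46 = (1 11 17)(3 5 6)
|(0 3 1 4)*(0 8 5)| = 6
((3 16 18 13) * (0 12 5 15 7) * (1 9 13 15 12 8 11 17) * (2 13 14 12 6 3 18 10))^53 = (0 7 15 18 13 2 10 16 3 6 5 12 14 9 1 17 11 8)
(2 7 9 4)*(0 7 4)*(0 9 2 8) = [7, 1, 4, 3, 8, 5, 6, 2, 0, 9] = (9)(0 7 2 4 8)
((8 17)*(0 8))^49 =(0 8 17)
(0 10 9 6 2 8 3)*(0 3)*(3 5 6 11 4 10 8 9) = (0 8)(2 9 11 4 10 3 5 6) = [8, 1, 9, 5, 10, 6, 2, 7, 0, 11, 3, 4]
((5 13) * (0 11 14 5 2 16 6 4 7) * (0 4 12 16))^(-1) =(0 2 13 5 14 11)(4 7)(6 16 12)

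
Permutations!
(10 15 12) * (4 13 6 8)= (4 13 6 8)(10 15 12)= [0, 1, 2, 3, 13, 5, 8, 7, 4, 9, 15, 11, 10, 6, 14, 12]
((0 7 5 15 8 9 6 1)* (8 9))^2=(0 5 9 1 7 15 6)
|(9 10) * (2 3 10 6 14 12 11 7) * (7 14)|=6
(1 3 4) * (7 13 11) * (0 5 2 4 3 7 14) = (0 5 2 4 1 7 13 11 14) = [5, 7, 4, 3, 1, 2, 6, 13, 8, 9, 10, 14, 12, 11, 0]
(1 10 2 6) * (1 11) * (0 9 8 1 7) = (0 9 8 1 10 2 6 11 7) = [9, 10, 6, 3, 4, 5, 11, 0, 1, 8, 2, 7]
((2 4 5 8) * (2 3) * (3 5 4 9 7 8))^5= (2 3 5 8 7 9)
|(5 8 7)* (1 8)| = |(1 8 7 5)| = 4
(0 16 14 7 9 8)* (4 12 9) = (0 16 14 7 4 12 9 8) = [16, 1, 2, 3, 12, 5, 6, 4, 0, 8, 10, 11, 9, 13, 7, 15, 14]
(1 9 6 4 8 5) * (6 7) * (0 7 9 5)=(9)(0 7 6 4 8)(1 5)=[7, 5, 2, 3, 8, 1, 4, 6, 0, 9]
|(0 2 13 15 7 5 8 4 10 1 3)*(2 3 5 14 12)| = 30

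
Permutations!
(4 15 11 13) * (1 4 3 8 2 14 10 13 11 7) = (1 4 15 7)(2 14 10 13 3 8) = [0, 4, 14, 8, 15, 5, 6, 1, 2, 9, 13, 11, 12, 3, 10, 7]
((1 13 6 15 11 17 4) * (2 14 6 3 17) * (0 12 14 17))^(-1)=((0 12 14 6 15 11 2 17 4 1 13 3))^(-1)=(0 3 13 1 4 17 2 11 15 6 14 12)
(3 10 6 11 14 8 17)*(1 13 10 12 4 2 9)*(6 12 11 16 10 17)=(1 13 17 3 11 14 8 6 16 10 12 4 2 9)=[0, 13, 9, 11, 2, 5, 16, 7, 6, 1, 12, 14, 4, 17, 8, 15, 10, 3]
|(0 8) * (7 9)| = 2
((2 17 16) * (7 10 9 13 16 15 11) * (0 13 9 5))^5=((0 13 16 2 17 15 11 7 10 5))^5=(0 15)(2 10)(5 17)(7 16)(11 13)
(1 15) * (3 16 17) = (1 15)(3 16 17) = [0, 15, 2, 16, 4, 5, 6, 7, 8, 9, 10, 11, 12, 13, 14, 1, 17, 3]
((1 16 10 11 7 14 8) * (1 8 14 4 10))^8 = (16)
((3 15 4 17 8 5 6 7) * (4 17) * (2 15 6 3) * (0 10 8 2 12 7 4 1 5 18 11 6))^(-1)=((0 10 8 18 11 6 4 1 5 3)(2 15 17)(7 12))^(-1)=(0 3 5 1 4 6 11 18 8 10)(2 17 15)(7 12)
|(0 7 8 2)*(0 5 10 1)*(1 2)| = 12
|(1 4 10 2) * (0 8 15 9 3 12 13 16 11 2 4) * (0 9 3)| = 22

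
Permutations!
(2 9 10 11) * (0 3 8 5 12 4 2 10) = (0 3 8 5 12 4 2 9)(10 11) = [3, 1, 9, 8, 2, 12, 6, 7, 5, 0, 11, 10, 4]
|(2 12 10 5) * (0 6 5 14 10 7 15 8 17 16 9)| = 22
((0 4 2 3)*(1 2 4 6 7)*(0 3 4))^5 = ((0 6 7 1 2 4))^5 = (0 4 2 1 7 6)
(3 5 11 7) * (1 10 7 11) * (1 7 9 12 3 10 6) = (1 6)(3 5 7 10 9 12) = [0, 6, 2, 5, 4, 7, 1, 10, 8, 12, 9, 11, 3]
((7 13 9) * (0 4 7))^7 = ((0 4 7 13 9))^7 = (0 7 9 4 13)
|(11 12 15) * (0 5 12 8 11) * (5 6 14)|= 6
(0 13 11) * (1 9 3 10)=(0 13 11)(1 9 3 10)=[13, 9, 2, 10, 4, 5, 6, 7, 8, 3, 1, 0, 12, 11]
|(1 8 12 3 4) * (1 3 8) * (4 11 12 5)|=6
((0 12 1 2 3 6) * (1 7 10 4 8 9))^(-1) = (0 6 3 2 1 9 8 4 10 7 12)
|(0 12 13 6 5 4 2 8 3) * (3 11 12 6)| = 10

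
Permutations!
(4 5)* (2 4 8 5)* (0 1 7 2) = [1, 7, 4, 3, 0, 8, 6, 2, 5] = (0 1 7 2 4)(5 8)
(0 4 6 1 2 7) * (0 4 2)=(0 2 7 4 6 1)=[2, 0, 7, 3, 6, 5, 1, 4]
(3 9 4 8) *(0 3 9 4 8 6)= (0 3 4 6)(8 9)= [3, 1, 2, 4, 6, 5, 0, 7, 9, 8]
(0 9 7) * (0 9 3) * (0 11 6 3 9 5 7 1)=(0 9 1)(3 11 6)(5 7)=[9, 0, 2, 11, 4, 7, 3, 5, 8, 1, 10, 6]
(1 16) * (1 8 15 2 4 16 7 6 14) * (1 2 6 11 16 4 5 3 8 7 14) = [0, 14, 5, 8, 4, 3, 1, 11, 15, 9, 10, 16, 12, 13, 2, 6, 7] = (1 14 2 5 3 8 15 6)(7 11 16)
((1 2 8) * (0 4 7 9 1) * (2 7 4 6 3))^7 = ((0 6 3 2 8)(1 7 9))^7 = (0 3 8 6 2)(1 7 9)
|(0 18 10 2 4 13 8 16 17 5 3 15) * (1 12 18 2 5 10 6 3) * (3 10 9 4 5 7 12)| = |(0 2 5 1 3 15)(4 13 8 16 17 9)(6 10 7 12 18)| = 30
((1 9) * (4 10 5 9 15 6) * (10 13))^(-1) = (1 9 5 10 13 4 6 15)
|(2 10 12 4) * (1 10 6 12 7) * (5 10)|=|(1 5 10 7)(2 6 12 4)|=4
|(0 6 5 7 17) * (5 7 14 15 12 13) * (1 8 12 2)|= 8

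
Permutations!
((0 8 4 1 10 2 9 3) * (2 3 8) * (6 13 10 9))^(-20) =(0 10 6)(2 3 13) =((0 2 6 13 10 3)(1 9 8 4))^(-20)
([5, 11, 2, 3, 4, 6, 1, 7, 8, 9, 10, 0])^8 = (0 1 5 11 6)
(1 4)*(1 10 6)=[0, 4, 2, 3, 10, 5, 1, 7, 8, 9, 6]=(1 4 10 6)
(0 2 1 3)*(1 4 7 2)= [1, 3, 4, 0, 7, 5, 6, 2]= (0 1 3)(2 4 7)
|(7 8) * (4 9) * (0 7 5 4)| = |(0 7 8 5 4 9)| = 6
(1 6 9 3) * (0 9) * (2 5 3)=(0 9 2 5 3 1 6)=[9, 6, 5, 1, 4, 3, 0, 7, 8, 2]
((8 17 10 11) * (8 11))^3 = (17)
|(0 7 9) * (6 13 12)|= 3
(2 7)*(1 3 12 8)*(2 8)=(1 3 12 2 7 8)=[0, 3, 7, 12, 4, 5, 6, 8, 1, 9, 10, 11, 2]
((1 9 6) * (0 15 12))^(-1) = (0 12 15)(1 6 9)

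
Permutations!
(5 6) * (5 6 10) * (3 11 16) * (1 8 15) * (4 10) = (1 8 15)(3 11 16)(4 10 5) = [0, 8, 2, 11, 10, 4, 6, 7, 15, 9, 5, 16, 12, 13, 14, 1, 3]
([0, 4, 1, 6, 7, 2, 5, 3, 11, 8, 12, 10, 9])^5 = (12)(1 5 3 4 2 6 7)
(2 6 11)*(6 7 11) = (2 7 11) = [0, 1, 7, 3, 4, 5, 6, 11, 8, 9, 10, 2]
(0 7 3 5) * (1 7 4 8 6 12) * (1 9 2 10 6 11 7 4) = [1, 4, 10, 5, 8, 0, 12, 3, 11, 2, 6, 7, 9] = (0 1 4 8 11 7 3 5)(2 10 6 12 9)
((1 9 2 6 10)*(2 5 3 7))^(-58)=(1 6 7 5)(2 3 9 10)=((1 9 5 3 7 2 6 10))^(-58)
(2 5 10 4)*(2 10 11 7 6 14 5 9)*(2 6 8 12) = [0, 1, 9, 3, 10, 11, 14, 8, 12, 6, 4, 7, 2, 13, 5] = (2 9 6 14 5 11 7 8 12)(4 10)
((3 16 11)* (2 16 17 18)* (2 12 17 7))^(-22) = ((2 16 11 3 7)(12 17 18))^(-22) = (2 3 16 7 11)(12 18 17)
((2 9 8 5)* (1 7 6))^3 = ((1 7 6)(2 9 8 5))^3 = (2 5 8 9)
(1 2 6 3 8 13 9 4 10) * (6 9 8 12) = [0, 2, 9, 12, 10, 5, 3, 7, 13, 4, 1, 11, 6, 8] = (1 2 9 4 10)(3 12 6)(8 13)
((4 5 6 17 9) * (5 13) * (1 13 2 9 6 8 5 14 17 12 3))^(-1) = ((1 13 14 17 6 12 3)(2 9 4)(5 8))^(-1) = (1 3 12 6 17 14 13)(2 4 9)(5 8)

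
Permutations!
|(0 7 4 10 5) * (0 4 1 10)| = 6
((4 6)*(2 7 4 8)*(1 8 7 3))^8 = ((1 8 2 3)(4 6 7))^8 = (8)(4 7 6)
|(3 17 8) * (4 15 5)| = 3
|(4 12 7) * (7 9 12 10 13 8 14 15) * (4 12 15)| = |(4 10 13 8 14)(7 12 9 15)| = 20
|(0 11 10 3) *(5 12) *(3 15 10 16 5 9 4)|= |(0 11 16 5 12 9 4 3)(10 15)|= 8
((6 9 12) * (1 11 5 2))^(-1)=(1 2 5 11)(6 12 9)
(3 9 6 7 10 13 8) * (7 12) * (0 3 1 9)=(0 3)(1 9 6 12 7 10 13 8)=[3, 9, 2, 0, 4, 5, 12, 10, 1, 6, 13, 11, 7, 8]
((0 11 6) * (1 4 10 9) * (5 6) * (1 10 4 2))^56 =((0 11 5 6)(1 2)(9 10))^56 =(11)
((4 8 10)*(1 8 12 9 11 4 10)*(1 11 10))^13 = ((1 8 11 4 12 9 10))^13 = (1 10 9 12 4 11 8)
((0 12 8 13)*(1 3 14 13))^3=((0 12 8 1 3 14 13))^3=(0 1 13 8 14 12 3)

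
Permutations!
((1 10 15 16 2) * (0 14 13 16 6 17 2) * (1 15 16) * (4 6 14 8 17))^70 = (17)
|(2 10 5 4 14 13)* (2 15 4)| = 12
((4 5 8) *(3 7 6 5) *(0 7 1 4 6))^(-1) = (0 7)(1 3 4)(5 6 8) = ((0 7)(1 4 3)(5 8 6))^(-1)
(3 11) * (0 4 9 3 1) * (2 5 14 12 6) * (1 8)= (0 4 9 3 11 8 1)(2 5 14 12 6)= [4, 0, 5, 11, 9, 14, 2, 7, 1, 3, 10, 8, 6, 13, 12]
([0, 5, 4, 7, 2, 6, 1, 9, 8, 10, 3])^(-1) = [0, 6, 4, 10, 2, 1, 5, 3, 8, 7, 9]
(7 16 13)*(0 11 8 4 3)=(0 11 8 4 3)(7 16 13)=[11, 1, 2, 0, 3, 5, 6, 16, 4, 9, 10, 8, 12, 7, 14, 15, 13]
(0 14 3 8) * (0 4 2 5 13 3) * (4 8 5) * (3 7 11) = (0 14)(2 4)(3 5 13 7 11) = [14, 1, 4, 5, 2, 13, 6, 11, 8, 9, 10, 3, 12, 7, 0]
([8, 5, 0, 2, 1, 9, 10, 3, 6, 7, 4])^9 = [3, 10, 7, 9, 6, 4, 0, 5, 2, 1, 8]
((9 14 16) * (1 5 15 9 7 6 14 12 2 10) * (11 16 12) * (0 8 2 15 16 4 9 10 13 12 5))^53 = (0 15 2 1 12 8 10 13)(4 11 9)(5 6 16 14 7)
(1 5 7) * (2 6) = [0, 5, 6, 3, 4, 7, 2, 1] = (1 5 7)(2 6)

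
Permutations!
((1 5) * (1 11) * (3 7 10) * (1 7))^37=(1 5 11 7 10 3)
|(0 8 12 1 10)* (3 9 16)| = 15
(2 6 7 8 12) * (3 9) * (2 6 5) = (2 5)(3 9)(6 7 8 12) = [0, 1, 5, 9, 4, 2, 7, 8, 12, 3, 10, 11, 6]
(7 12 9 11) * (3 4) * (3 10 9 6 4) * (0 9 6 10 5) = (0 9 11 7 12 10 6 4 5) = [9, 1, 2, 3, 5, 0, 4, 12, 8, 11, 6, 7, 10]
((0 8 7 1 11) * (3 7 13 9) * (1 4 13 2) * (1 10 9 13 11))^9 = ((13)(0 8 2 10 9 3 7 4 11))^9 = (13)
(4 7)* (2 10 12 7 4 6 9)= [0, 1, 10, 3, 4, 5, 9, 6, 8, 2, 12, 11, 7]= (2 10 12 7 6 9)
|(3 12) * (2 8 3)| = 4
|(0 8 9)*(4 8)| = 4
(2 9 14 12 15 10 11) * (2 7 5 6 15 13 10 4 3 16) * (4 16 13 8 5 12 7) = [0, 1, 9, 13, 3, 6, 15, 12, 5, 14, 11, 4, 8, 10, 7, 16, 2] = (2 9 14 7 12 8 5 6 15 16)(3 13 10 11 4)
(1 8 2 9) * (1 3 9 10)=(1 8 2 10)(3 9)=[0, 8, 10, 9, 4, 5, 6, 7, 2, 3, 1]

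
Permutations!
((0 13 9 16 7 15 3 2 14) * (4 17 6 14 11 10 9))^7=(0 13 4 17 6 14)(2 3 15 7 16 9 10 11)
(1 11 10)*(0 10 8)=[10, 11, 2, 3, 4, 5, 6, 7, 0, 9, 1, 8]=(0 10 1 11 8)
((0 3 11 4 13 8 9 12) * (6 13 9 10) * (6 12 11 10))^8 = (4 11 9)(6 8 13)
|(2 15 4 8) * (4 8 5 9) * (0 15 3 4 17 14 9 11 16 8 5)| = 9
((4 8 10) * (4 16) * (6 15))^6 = (4 10)(8 16)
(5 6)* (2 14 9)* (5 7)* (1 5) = (1 5 6 7)(2 14 9) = [0, 5, 14, 3, 4, 6, 7, 1, 8, 2, 10, 11, 12, 13, 9]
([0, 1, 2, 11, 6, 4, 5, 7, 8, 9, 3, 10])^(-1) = [0, 1, 2, 10, 5, 6, 4, 7, 8, 9, 11, 3]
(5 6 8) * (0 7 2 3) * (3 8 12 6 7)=[3, 1, 8, 0, 4, 7, 12, 2, 5, 9, 10, 11, 6]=(0 3)(2 8 5 7)(6 12)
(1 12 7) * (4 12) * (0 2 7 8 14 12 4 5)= (0 2 7 1 5)(8 14 12)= [2, 5, 7, 3, 4, 0, 6, 1, 14, 9, 10, 11, 8, 13, 12]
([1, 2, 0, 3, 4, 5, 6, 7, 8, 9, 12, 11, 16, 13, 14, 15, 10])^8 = (0 2 1)(10 16 12)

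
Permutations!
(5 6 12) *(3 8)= (3 8)(5 6 12)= [0, 1, 2, 8, 4, 6, 12, 7, 3, 9, 10, 11, 5]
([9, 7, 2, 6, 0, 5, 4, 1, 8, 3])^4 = (0 4 6 3 9)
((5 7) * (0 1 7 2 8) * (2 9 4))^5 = (0 4 7 8 9 1 2 5)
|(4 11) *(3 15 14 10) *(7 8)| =4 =|(3 15 14 10)(4 11)(7 8)|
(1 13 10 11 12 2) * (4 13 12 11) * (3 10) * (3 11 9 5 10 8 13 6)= (1 12 2)(3 8 13 11 9 5 10 4 6)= [0, 12, 1, 8, 6, 10, 3, 7, 13, 5, 4, 9, 2, 11]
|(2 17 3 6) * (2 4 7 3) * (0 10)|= 4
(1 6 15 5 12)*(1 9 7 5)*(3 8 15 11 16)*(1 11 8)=[0, 6, 2, 1, 4, 12, 8, 5, 15, 7, 10, 16, 9, 13, 14, 11, 3]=(1 6 8 15 11 16 3)(5 12 9 7)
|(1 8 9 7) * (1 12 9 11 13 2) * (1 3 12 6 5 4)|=12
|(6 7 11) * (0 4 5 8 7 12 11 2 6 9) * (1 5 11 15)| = |(0 4 11 9)(1 5 8 7 2 6 12 15)| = 8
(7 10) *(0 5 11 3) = (0 5 11 3)(7 10) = [5, 1, 2, 0, 4, 11, 6, 10, 8, 9, 7, 3]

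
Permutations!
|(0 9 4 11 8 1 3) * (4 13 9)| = |(0 4 11 8 1 3)(9 13)| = 6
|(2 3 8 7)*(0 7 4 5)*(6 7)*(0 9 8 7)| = 12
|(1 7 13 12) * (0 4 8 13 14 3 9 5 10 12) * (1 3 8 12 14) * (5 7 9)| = |(0 4 12 3 5 10 14 8 13)(1 9 7)| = 9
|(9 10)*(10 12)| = 3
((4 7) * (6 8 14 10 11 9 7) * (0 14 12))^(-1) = (0 12 8 6 4 7 9 11 10 14)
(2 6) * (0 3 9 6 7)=(0 3 9 6 2 7)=[3, 1, 7, 9, 4, 5, 2, 0, 8, 6]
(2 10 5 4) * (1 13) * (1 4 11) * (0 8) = (0 8)(1 13 4 2 10 5 11) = [8, 13, 10, 3, 2, 11, 6, 7, 0, 9, 5, 1, 12, 4]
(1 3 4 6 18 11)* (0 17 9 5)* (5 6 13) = (0 17 9 6 18 11 1 3 4 13 5) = [17, 3, 2, 4, 13, 0, 18, 7, 8, 6, 10, 1, 12, 5, 14, 15, 16, 9, 11]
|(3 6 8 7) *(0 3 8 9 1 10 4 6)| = |(0 3)(1 10 4 6 9)(7 8)| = 10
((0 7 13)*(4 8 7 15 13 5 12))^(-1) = (0 13 15)(4 12 5 7 8)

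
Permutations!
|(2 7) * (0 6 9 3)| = 4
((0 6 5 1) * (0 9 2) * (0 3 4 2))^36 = (0 6 5 1 9)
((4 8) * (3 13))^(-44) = ((3 13)(4 8))^(-44) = (13)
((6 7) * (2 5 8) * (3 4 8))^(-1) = ((2 5 3 4 8)(6 7))^(-1) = (2 8 4 3 5)(6 7)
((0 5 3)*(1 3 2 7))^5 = (0 3 1 7 2 5)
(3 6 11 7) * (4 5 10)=(3 6 11 7)(4 5 10)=[0, 1, 2, 6, 5, 10, 11, 3, 8, 9, 4, 7]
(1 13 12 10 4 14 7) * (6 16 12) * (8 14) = [0, 13, 2, 3, 8, 5, 16, 1, 14, 9, 4, 11, 10, 6, 7, 15, 12] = (1 13 6 16 12 10 4 8 14 7)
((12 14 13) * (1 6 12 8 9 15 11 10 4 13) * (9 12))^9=(1 12 13 10 15 6 14 8 4 11 9)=((1 6 9 15 11 10 4 13 8 12 14))^9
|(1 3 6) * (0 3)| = 4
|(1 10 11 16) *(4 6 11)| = 6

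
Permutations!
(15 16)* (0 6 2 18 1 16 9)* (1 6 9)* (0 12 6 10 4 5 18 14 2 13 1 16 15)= (0 9 12 6 13 1 15 16)(2 14)(4 5 18 10)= [9, 15, 14, 3, 5, 18, 13, 7, 8, 12, 4, 11, 6, 1, 2, 16, 0, 17, 10]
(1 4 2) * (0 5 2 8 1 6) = [5, 4, 6, 3, 8, 2, 0, 7, 1] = (0 5 2 6)(1 4 8)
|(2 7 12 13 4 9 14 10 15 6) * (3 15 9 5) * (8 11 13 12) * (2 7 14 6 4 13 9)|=|(2 14 10)(3 15 4 5)(6 7 8 11 9)|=60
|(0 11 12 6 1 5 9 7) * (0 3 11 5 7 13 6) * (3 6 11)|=|(0 5 9 13 11 12)(1 7 6)|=6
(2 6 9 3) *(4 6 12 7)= (2 12 7 4 6 9 3)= [0, 1, 12, 2, 6, 5, 9, 4, 8, 3, 10, 11, 7]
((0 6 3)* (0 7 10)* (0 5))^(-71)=((0 6 3 7 10 5))^(-71)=(0 6 3 7 10 5)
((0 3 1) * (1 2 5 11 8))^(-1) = ((0 3 2 5 11 8 1))^(-1) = (0 1 8 11 5 2 3)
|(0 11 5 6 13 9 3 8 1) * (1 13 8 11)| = 14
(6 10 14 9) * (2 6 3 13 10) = (2 6)(3 13 10 14 9) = [0, 1, 6, 13, 4, 5, 2, 7, 8, 3, 14, 11, 12, 10, 9]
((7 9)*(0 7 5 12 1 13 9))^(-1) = (0 7)(1 12 5 9 13)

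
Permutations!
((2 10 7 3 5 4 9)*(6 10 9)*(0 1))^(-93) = (0 1)(2 9)(3 6)(4 7)(5 10)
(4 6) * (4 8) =(4 6 8) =[0, 1, 2, 3, 6, 5, 8, 7, 4]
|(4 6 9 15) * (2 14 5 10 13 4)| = 9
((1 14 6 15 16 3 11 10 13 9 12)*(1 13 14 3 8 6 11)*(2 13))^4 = ((1 3)(2 13 9 12)(6 15 16 8)(10 14 11))^4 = (16)(10 14 11)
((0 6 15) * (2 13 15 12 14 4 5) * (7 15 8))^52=(0 8 5 12 15 13 4 6 7 2 14)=((0 6 12 14 4 5 2 13 8 7 15))^52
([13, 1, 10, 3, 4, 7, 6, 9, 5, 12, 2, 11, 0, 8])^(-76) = (0 13 8 5 7 9 12)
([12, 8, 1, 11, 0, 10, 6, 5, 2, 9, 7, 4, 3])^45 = (12)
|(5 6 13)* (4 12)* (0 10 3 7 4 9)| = 21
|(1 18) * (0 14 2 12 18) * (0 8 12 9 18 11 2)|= 14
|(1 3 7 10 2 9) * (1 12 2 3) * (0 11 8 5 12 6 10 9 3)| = |(0 11 8 5 12 2 3 7 9 6 10)| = 11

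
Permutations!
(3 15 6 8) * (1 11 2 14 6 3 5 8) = [0, 11, 14, 15, 4, 8, 1, 7, 5, 9, 10, 2, 12, 13, 6, 3] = (1 11 2 14 6)(3 15)(5 8)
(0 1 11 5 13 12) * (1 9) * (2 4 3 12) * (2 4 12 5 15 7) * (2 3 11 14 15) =(0 9 1 14 15 7 3 5 13 4 11 2 12) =[9, 14, 12, 5, 11, 13, 6, 3, 8, 1, 10, 2, 0, 4, 15, 7]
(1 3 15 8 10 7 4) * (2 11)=(1 3 15 8 10 7 4)(2 11)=[0, 3, 11, 15, 1, 5, 6, 4, 10, 9, 7, 2, 12, 13, 14, 8]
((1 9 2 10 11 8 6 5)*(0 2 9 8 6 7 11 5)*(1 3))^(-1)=((0 2 10 5 3 1 8 7 11 6))^(-1)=(0 6 11 7 8 1 3 5 10 2)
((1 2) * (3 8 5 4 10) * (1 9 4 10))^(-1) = (1 4 9 2)(3 10 5 8)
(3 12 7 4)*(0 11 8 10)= (0 11 8 10)(3 12 7 4)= [11, 1, 2, 12, 3, 5, 6, 4, 10, 9, 0, 8, 7]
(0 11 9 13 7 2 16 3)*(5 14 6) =(0 11 9 13 7 2 16 3)(5 14 6) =[11, 1, 16, 0, 4, 14, 5, 2, 8, 13, 10, 9, 12, 7, 6, 15, 3]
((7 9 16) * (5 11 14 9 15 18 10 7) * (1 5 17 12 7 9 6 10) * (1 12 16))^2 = ((1 5 11 14 6 10 9)(7 15 18 12)(16 17))^2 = (1 11 6 9 5 14 10)(7 18)(12 15)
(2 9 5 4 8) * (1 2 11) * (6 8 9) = (1 2 6 8 11)(4 9 5) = [0, 2, 6, 3, 9, 4, 8, 7, 11, 5, 10, 1]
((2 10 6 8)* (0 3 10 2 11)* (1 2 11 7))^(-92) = (0 2 7 6 3 11 1 8 10)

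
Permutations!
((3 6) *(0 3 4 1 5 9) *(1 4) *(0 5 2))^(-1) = ((0 3 6 1 2)(5 9))^(-1) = (0 2 1 6 3)(5 9)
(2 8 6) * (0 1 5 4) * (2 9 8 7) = (0 1 5 4)(2 7)(6 9 8) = [1, 5, 7, 3, 0, 4, 9, 2, 6, 8]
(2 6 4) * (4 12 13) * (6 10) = (2 10 6 12 13 4) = [0, 1, 10, 3, 2, 5, 12, 7, 8, 9, 6, 11, 13, 4]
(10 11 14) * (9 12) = (9 12)(10 11 14) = [0, 1, 2, 3, 4, 5, 6, 7, 8, 12, 11, 14, 9, 13, 10]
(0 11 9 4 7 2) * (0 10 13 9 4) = [11, 1, 10, 3, 7, 5, 6, 2, 8, 0, 13, 4, 12, 9] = (0 11 4 7 2 10 13 9)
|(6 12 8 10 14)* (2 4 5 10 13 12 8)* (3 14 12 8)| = 30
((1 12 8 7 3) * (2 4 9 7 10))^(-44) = ((1 12 8 10 2 4 9 7 3))^(-44) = (1 12 8 10 2 4 9 7 3)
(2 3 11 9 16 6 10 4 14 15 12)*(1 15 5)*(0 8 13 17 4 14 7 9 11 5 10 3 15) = (0 8 13 17 4 7 9 16 6 3 5 1)(2 15 12)(10 14) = [8, 0, 15, 5, 7, 1, 3, 9, 13, 16, 14, 11, 2, 17, 10, 12, 6, 4]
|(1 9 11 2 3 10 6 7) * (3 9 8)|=|(1 8 3 10 6 7)(2 9 11)|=6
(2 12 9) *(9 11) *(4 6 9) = [0, 1, 12, 3, 6, 5, 9, 7, 8, 2, 10, 4, 11] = (2 12 11 4 6 9)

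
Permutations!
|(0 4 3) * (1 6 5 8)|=|(0 4 3)(1 6 5 8)|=12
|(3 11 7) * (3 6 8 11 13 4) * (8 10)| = |(3 13 4)(6 10 8 11 7)| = 15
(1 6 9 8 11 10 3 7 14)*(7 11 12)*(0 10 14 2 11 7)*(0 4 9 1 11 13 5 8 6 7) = (0 10 3)(1 7 2 13 5 8 12 4 9 6)(11 14) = [10, 7, 13, 0, 9, 8, 1, 2, 12, 6, 3, 14, 4, 5, 11]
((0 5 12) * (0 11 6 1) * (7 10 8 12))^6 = ((0 5 7 10 8 12 11 6 1))^6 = (0 11 10)(1 12 7)(5 6 8)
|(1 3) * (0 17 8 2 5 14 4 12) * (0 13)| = 18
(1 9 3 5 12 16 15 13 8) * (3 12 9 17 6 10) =[0, 17, 2, 5, 4, 9, 10, 7, 1, 12, 3, 11, 16, 8, 14, 13, 15, 6] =(1 17 6 10 3 5 9 12 16 15 13 8)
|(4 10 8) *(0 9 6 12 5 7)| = 6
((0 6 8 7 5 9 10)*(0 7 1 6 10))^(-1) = (0 9 5 7 10)(1 8 6)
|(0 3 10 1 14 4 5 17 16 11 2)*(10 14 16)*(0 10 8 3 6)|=30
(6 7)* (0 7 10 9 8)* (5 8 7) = (0 5 8)(6 10 9 7) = [5, 1, 2, 3, 4, 8, 10, 6, 0, 7, 9]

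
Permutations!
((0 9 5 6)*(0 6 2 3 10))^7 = (0 9 5 2 3 10)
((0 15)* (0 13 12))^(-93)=((0 15 13 12))^(-93)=(0 12 13 15)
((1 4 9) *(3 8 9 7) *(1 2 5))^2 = (1 7 8 2)(3 9 5 4)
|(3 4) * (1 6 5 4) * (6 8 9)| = |(1 8 9 6 5 4 3)| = 7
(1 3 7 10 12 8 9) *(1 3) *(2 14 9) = (2 14 9 3 7 10 12 8) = [0, 1, 14, 7, 4, 5, 6, 10, 2, 3, 12, 11, 8, 13, 9]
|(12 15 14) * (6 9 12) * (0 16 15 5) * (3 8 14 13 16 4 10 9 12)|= 30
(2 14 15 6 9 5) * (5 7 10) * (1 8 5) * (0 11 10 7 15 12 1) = (0 11 10)(1 8 5 2 14 12)(6 9 15) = [11, 8, 14, 3, 4, 2, 9, 7, 5, 15, 0, 10, 1, 13, 12, 6]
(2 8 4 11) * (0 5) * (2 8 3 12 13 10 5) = (0 2 3 12 13 10 5)(4 11 8) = [2, 1, 3, 12, 11, 0, 6, 7, 4, 9, 5, 8, 13, 10]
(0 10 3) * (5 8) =(0 10 3)(5 8) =[10, 1, 2, 0, 4, 8, 6, 7, 5, 9, 3]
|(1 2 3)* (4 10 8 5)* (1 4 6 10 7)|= 20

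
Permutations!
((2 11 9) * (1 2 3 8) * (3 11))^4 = ((1 2 3 8)(9 11))^4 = (11)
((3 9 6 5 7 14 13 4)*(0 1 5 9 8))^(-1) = (0 8 3 4 13 14 7 5 1)(6 9)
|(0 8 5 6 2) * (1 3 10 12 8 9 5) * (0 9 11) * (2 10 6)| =6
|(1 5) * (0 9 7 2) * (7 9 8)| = |(9)(0 8 7 2)(1 5)| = 4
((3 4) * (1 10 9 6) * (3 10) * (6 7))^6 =(1 6 7 9 10 4 3)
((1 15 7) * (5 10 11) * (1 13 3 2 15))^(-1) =(2 3 13 7 15)(5 11 10)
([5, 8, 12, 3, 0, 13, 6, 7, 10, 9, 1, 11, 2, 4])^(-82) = [13, 10, 2, 3, 5, 4, 6, 7, 1, 9, 8, 11, 12, 0]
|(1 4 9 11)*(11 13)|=5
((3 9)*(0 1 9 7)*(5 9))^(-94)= (0 5 3)(1 9 7)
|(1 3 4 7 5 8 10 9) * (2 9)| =|(1 3 4 7 5 8 10 2 9)| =9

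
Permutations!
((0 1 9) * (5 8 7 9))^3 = (0 8)(1 7)(5 9)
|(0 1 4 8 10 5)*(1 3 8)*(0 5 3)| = |(1 4)(3 8 10)| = 6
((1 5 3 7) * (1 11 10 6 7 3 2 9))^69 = ((1 5 2 9)(6 7 11 10))^69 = (1 5 2 9)(6 7 11 10)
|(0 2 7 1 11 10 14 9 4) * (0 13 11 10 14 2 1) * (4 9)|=20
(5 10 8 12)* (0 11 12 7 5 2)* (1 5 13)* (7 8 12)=(0 11 7 13 1 5 10 12 2)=[11, 5, 0, 3, 4, 10, 6, 13, 8, 9, 12, 7, 2, 1]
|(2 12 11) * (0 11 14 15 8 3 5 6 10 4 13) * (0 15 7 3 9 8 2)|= |(0 11)(2 12 14 7 3 5 6 10 4 13 15)(8 9)|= 22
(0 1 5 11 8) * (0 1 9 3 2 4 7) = (0 9 3 2 4 7)(1 5 11 8) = [9, 5, 4, 2, 7, 11, 6, 0, 1, 3, 10, 8]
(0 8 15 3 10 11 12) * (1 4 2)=(0 8 15 3 10 11 12)(1 4 2)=[8, 4, 1, 10, 2, 5, 6, 7, 15, 9, 11, 12, 0, 13, 14, 3]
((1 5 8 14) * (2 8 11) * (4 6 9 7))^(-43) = ((1 5 11 2 8 14)(4 6 9 7))^(-43) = (1 14 8 2 11 5)(4 6 9 7)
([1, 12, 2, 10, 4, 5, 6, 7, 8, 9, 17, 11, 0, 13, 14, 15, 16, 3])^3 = [0, 1, 2, 3, 4, 5, 6, 7, 8, 9, 10, 11, 12, 13, 14, 15, 16, 17]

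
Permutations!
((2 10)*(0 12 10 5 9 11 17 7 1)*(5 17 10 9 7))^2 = ((0 12 9 11 10 2 17 5 7 1))^2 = (0 9 10 17 7)(1 12 11 2 5)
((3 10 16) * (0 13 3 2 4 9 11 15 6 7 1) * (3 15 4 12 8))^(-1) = (0 1 7 6 15 13)(2 16 10 3 8 12)(4 11 9)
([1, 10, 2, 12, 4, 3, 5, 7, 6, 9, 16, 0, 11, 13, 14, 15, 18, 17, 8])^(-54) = [1, 10, 2, 12, 4, 3, 5, 7, 6, 9, 16, 0, 11, 13, 14, 15, 18, 17, 8]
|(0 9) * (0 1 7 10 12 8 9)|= 6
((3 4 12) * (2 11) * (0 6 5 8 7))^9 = ((0 6 5 8 7)(2 11)(3 4 12))^9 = (12)(0 7 8 5 6)(2 11)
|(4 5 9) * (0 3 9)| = 5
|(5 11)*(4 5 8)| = |(4 5 11 8)| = 4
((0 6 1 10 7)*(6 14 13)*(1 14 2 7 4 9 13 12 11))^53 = (0 7 2)(1 11 12 14 6 13 9 4 10)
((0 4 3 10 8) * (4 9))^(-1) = ((0 9 4 3 10 8))^(-1) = (0 8 10 3 4 9)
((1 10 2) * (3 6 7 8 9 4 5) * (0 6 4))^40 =((0 6 7 8 9)(1 10 2)(3 4 5))^40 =(1 10 2)(3 4 5)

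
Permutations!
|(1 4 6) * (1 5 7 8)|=6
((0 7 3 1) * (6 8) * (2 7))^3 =(0 3 2 1 7)(6 8)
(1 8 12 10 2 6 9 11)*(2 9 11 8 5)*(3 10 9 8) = [0, 5, 6, 10, 4, 2, 11, 7, 12, 3, 8, 1, 9] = (1 5 2 6 11)(3 10 8 12 9)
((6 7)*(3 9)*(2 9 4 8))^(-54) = ((2 9 3 4 8)(6 7))^(-54) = (2 9 3 4 8)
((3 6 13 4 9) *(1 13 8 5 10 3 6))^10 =(1 13 4 9 6 8 5 10 3)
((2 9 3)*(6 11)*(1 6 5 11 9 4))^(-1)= (1 4 2 3 9 6)(5 11)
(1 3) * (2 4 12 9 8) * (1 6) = (1 3 6)(2 4 12 9 8) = [0, 3, 4, 6, 12, 5, 1, 7, 2, 8, 10, 11, 9]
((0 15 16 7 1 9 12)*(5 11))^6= (0 12 9 1 7 16 15)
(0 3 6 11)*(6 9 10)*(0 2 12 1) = (0 3 9 10 6 11 2 12 1) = [3, 0, 12, 9, 4, 5, 11, 7, 8, 10, 6, 2, 1]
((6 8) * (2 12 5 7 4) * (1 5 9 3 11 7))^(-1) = ((1 5)(2 12 9 3 11 7 4)(6 8))^(-1) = (1 5)(2 4 7 11 3 9 12)(6 8)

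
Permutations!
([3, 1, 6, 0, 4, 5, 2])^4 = [0, 1, 2, 3, 4, 5, 6]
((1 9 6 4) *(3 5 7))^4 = (9)(3 5 7)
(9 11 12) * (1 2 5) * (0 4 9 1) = (0 4 9 11 12 1 2 5) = [4, 2, 5, 3, 9, 0, 6, 7, 8, 11, 10, 12, 1]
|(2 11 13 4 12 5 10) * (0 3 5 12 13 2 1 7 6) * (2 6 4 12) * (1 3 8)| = |(0 8 1 7 4 13 12 2 11 6)(3 5 10)| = 30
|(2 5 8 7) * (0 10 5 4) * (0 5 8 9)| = 8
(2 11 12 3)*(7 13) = (2 11 12 3)(7 13) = [0, 1, 11, 2, 4, 5, 6, 13, 8, 9, 10, 12, 3, 7]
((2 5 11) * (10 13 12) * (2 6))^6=(13)(2 11)(5 6)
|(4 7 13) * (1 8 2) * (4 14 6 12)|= |(1 8 2)(4 7 13 14 6 12)|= 6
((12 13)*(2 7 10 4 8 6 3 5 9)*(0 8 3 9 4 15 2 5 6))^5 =(0 8)(2 7 10 15)(12 13)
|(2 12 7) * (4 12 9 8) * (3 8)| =7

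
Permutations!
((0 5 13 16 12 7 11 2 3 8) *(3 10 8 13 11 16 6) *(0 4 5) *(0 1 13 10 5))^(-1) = (0 4 8 10 3 6 13 1)(2 11 5)(7 12 16)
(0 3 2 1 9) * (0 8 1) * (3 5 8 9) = (9)(0 5 8 1 3 2) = [5, 3, 0, 2, 4, 8, 6, 7, 1, 9]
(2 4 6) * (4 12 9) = (2 12 9 4 6) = [0, 1, 12, 3, 6, 5, 2, 7, 8, 4, 10, 11, 9]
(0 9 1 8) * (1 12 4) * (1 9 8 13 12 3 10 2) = (0 8)(1 13 12 4 9 3 10 2) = [8, 13, 1, 10, 9, 5, 6, 7, 0, 3, 2, 11, 4, 12]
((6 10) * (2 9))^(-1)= (2 9)(6 10)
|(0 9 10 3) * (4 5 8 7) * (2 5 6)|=|(0 9 10 3)(2 5 8 7 4 6)|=12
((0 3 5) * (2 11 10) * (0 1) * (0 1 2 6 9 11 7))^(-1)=((0 3 5 2 7)(6 9 11 10))^(-1)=(0 7 2 5 3)(6 10 11 9)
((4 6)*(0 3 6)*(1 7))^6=((0 3 6 4)(1 7))^6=(7)(0 6)(3 4)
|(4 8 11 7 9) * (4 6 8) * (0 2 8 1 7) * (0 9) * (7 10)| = 9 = |(0 2 8 11 9 6 1 10 7)|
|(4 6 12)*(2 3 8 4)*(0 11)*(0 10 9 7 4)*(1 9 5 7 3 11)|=40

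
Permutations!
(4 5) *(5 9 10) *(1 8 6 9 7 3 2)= [0, 8, 1, 2, 7, 4, 9, 3, 6, 10, 5]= (1 8 6 9 10 5 4 7 3 2)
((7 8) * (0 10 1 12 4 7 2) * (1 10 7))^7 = (0 2 8 7)(1 12 4)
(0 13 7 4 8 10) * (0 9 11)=(0 13 7 4 8 10 9 11)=[13, 1, 2, 3, 8, 5, 6, 4, 10, 11, 9, 0, 12, 7]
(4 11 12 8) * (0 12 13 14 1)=(0 12 8 4 11 13 14 1)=[12, 0, 2, 3, 11, 5, 6, 7, 4, 9, 10, 13, 8, 14, 1]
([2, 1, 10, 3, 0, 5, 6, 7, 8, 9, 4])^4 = [0, 1, 2, 3, 4, 5, 6, 7, 8, 9, 10]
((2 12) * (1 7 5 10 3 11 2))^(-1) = (1 12 2 11 3 10 5 7)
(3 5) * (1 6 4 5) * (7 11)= (1 6 4 5 3)(7 11)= [0, 6, 2, 1, 5, 3, 4, 11, 8, 9, 10, 7]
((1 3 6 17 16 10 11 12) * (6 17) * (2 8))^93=(1 17 10 12 3 16 11)(2 8)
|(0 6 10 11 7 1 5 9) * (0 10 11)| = 8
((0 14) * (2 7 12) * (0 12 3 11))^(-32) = (0 2 11 12 3 14 7)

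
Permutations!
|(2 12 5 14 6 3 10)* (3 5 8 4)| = 6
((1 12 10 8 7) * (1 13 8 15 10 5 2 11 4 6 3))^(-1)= ((1 12 5 2 11 4 6 3)(7 13 8)(10 15))^(-1)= (1 3 6 4 11 2 5 12)(7 8 13)(10 15)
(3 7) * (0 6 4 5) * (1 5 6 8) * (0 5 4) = (0 8 1 4 6)(3 7) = [8, 4, 2, 7, 6, 5, 0, 3, 1]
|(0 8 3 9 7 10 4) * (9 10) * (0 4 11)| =|(0 8 3 10 11)(7 9)| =10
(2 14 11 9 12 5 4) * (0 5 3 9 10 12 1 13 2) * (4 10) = [5, 13, 14, 9, 0, 10, 6, 7, 8, 1, 12, 4, 3, 2, 11] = (0 5 10 12 3 9 1 13 2 14 11 4)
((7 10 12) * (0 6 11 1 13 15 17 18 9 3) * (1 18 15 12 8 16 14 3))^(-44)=((0 6 11 18 9 1 13 12 7 10 8 16 14 3)(15 17))^(-44)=(0 14 8 7 13 9 11)(1 18 6 3 16 10 12)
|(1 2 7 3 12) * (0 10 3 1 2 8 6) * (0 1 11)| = 21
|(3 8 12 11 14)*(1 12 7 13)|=8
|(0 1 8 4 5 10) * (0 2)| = |(0 1 8 4 5 10 2)| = 7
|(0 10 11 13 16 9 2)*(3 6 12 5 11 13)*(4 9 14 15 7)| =|(0 10 13 16 14 15 7 4 9 2)(3 6 12 5 11)| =10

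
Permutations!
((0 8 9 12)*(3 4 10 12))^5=(0 10 3 8 12 4 9)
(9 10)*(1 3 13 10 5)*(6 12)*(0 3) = (0 3 13 10 9 5 1)(6 12) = [3, 0, 2, 13, 4, 1, 12, 7, 8, 5, 9, 11, 6, 10]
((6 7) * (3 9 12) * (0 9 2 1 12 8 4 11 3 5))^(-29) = ((0 9 8 4 11 3 2 1 12 5)(6 7))^(-29) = (0 9 8 4 11 3 2 1 12 5)(6 7)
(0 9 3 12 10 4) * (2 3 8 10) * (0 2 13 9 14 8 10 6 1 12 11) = (0 14 8 6 1 12 13 9 10 4 2 3 11) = [14, 12, 3, 11, 2, 5, 1, 7, 6, 10, 4, 0, 13, 9, 8]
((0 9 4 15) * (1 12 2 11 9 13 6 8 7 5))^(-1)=((0 13 6 8 7 5 1 12 2 11 9 4 15))^(-1)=(0 15 4 9 11 2 12 1 5 7 8 6 13)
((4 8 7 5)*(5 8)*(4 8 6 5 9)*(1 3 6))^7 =((1 3 6 5 8 7)(4 9))^7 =(1 3 6 5 8 7)(4 9)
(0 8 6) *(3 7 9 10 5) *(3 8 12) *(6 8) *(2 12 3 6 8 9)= (0 3 7 2 12 6)(5 8 9 10)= [3, 1, 12, 7, 4, 8, 0, 2, 9, 10, 5, 11, 6]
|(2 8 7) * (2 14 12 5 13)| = |(2 8 7 14 12 5 13)| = 7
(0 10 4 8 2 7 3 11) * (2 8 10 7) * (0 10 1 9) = (0 7 3 11 10 4 1 9) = [7, 9, 2, 11, 1, 5, 6, 3, 8, 0, 4, 10]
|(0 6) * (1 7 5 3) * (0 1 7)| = |(0 6 1)(3 7 5)| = 3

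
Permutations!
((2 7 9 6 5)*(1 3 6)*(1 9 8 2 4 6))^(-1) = ((9)(1 3)(2 7 8)(4 6 5))^(-1) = (9)(1 3)(2 8 7)(4 5 6)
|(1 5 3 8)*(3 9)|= 5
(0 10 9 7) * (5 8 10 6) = (0 6 5 8 10 9 7) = [6, 1, 2, 3, 4, 8, 5, 0, 10, 7, 9]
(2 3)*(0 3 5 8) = (0 3 2 5 8) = [3, 1, 5, 2, 4, 8, 6, 7, 0]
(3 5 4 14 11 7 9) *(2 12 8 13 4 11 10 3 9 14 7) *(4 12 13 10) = (2 13 12 8 10 3 5 11)(4 7 14) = [0, 1, 13, 5, 7, 11, 6, 14, 10, 9, 3, 2, 8, 12, 4]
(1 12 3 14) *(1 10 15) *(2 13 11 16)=(1 12 3 14 10 15)(2 13 11 16)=[0, 12, 13, 14, 4, 5, 6, 7, 8, 9, 15, 16, 3, 11, 10, 1, 2]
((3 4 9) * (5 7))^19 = (3 4 9)(5 7)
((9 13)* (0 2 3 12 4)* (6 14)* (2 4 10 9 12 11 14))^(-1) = ((0 4)(2 3 11 14 6)(9 13 12 10))^(-1) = (0 4)(2 6 14 11 3)(9 10 12 13)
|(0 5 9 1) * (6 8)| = |(0 5 9 1)(6 8)| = 4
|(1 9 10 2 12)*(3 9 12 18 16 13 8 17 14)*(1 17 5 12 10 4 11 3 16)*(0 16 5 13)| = |(0 16)(1 10 2 18)(3 9 4 11)(5 12 17 14)(8 13)| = 4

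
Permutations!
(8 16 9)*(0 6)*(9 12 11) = (0 6)(8 16 12 11 9) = [6, 1, 2, 3, 4, 5, 0, 7, 16, 8, 10, 9, 11, 13, 14, 15, 12]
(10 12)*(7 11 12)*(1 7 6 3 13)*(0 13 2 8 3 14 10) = (0 13 1 7 11 12)(2 8 3)(6 14 10) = [13, 7, 8, 2, 4, 5, 14, 11, 3, 9, 6, 12, 0, 1, 10]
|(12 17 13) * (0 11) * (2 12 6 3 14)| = 14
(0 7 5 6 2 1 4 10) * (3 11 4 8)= [7, 8, 1, 11, 10, 6, 2, 5, 3, 9, 0, 4]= (0 7 5 6 2 1 8 3 11 4 10)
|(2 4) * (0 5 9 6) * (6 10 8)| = |(0 5 9 10 8 6)(2 4)| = 6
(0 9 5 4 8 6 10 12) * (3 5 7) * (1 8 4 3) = [9, 8, 2, 5, 4, 3, 10, 1, 6, 7, 12, 11, 0] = (0 9 7 1 8 6 10 12)(3 5)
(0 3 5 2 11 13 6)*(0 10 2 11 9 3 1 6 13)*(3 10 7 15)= (0 1 6 7 15 3 5 11)(2 9 10)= [1, 6, 9, 5, 4, 11, 7, 15, 8, 10, 2, 0, 12, 13, 14, 3]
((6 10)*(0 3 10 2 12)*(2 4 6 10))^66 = ((0 3 2 12)(4 6))^66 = (0 2)(3 12)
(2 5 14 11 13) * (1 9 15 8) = (1 9 15 8)(2 5 14 11 13) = [0, 9, 5, 3, 4, 14, 6, 7, 1, 15, 10, 13, 12, 2, 11, 8]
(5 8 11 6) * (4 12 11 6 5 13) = (4 12 11 5 8 6 13) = [0, 1, 2, 3, 12, 8, 13, 7, 6, 9, 10, 5, 11, 4]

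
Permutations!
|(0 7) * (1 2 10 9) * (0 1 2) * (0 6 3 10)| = |(0 7 1 6 3 10 9 2)| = 8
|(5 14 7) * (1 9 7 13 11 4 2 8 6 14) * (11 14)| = 20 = |(1 9 7 5)(2 8 6 11 4)(13 14)|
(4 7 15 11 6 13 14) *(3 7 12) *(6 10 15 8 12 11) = (3 7 8 12)(4 11 10 15 6 13 14) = [0, 1, 2, 7, 11, 5, 13, 8, 12, 9, 15, 10, 3, 14, 4, 6]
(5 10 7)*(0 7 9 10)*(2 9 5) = (0 7 2 9 10 5) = [7, 1, 9, 3, 4, 0, 6, 2, 8, 10, 5]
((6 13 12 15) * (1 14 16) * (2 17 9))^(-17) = (1 14 16)(2 17 9)(6 15 12 13)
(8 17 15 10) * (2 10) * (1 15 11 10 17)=(1 15 2 17 11 10 8)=[0, 15, 17, 3, 4, 5, 6, 7, 1, 9, 8, 10, 12, 13, 14, 2, 16, 11]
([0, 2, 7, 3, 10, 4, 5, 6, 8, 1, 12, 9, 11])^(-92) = (1 11 10 5 7)(2 9 12 4 6)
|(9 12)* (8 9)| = |(8 9 12)| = 3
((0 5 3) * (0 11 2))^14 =((0 5 3 11 2))^14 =(0 2 11 3 5)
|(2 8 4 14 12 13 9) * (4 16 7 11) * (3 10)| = 10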